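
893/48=893/48 = 18.60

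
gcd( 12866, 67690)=14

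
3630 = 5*726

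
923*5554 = 5126342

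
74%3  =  2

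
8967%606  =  483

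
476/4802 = 34/343 =0.10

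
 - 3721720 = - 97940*38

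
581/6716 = 581/6716  =  0.09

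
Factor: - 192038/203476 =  -2^(  -  1)*11^1 * 13^( - 2)*29^1 = - 319/338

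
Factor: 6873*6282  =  43176186 = 2^1 * 3^3 * 29^1*79^1 * 349^1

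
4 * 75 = 300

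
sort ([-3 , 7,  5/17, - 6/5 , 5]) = [ - 3,  -  6/5,5/17,5,7] 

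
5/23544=5/23544 = 0.00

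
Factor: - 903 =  - 3^1*7^1*43^1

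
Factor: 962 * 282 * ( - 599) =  - 2^2 *3^1*13^1 * 37^1*47^1 * 599^1 = -  162499116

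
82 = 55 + 27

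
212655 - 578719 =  - 366064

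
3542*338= 1197196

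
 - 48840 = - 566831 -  - 517991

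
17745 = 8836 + 8909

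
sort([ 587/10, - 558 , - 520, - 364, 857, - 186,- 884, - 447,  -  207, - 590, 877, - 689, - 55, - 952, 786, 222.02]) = [ -952 ,- 884 , - 689, - 590,-558  , - 520, - 447, - 364, - 207, - 186, - 55 , 587/10,222.02, 786,857,877]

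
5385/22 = 5385/22 = 244.77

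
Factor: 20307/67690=3/10= 2^( -1 )*3^1*5^( - 1 )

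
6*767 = 4602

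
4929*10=49290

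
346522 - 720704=-374182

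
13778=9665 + 4113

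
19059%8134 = 2791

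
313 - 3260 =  - 2947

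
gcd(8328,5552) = 2776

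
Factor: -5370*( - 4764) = 25582680= 2^3*3^2*5^1*179^1*397^1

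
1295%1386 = 1295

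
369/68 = 5 + 29/68   =  5.43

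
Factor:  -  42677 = -42677^1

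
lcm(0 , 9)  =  0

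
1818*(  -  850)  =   - 1545300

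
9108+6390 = 15498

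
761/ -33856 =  - 1 + 33095/33856=-0.02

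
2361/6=393+1/2= 393.50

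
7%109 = 7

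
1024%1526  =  1024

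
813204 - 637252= 175952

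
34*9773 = 332282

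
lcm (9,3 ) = 9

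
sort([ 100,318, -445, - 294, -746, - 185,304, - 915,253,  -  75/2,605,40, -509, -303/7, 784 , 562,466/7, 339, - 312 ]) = [ - 915, - 746,  -  509, - 445, -312,  -  294,- 185, - 303/7,- 75/2, 40, 466/7 , 100,253,  304, 318, 339, 562, 605, 784]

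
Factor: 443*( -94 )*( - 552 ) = 2^4 * 3^1*23^1*47^1*443^1 = 22986384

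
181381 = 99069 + 82312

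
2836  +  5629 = 8465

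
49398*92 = 4544616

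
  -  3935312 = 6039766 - 9975078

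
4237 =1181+3056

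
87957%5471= 421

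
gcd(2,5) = 1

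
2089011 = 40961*51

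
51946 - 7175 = 44771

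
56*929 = 52024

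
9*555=4995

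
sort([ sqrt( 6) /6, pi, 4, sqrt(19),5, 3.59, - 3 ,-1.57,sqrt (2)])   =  [ - 3, - 1.57,sqrt( 6)/6,sqrt ( 2 ), pi, 3.59,4,sqrt(19),5]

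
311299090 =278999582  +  32299508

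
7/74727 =7/74727=0.00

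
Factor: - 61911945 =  - 3^4*5^1*59^1*2591^1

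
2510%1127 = 256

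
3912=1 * 3912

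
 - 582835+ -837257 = - 1420092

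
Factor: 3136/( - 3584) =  - 7/8 = - 2^( - 3) * 7^1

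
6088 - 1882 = 4206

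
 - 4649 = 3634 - 8283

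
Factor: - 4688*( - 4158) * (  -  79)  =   -1539923616 =- 2^5*3^3 * 7^1*11^1*79^1*293^1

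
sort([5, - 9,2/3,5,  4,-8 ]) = [ - 9, - 8,2/3,4,5,5]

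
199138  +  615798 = 814936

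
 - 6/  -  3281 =6/3281  =  0.00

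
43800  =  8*5475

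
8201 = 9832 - 1631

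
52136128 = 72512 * 719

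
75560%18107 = 3132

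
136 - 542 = - 406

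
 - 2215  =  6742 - 8957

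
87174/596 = 43587/298  =  146.27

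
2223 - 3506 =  - 1283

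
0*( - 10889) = 0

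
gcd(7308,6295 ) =1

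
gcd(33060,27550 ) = 5510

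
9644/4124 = 2 + 349/1031 =2.34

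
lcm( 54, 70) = 1890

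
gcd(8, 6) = 2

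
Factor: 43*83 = 3569=43^1*83^1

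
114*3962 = 451668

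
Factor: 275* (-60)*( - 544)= 8976000 = 2^7*3^1*5^3*11^1*17^1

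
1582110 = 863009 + 719101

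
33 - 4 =29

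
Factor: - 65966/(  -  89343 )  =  2^1*3^( - 4 )*1103^( - 1 )*32983^1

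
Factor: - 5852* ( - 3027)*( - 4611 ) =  - 81679272444= -  2^2*3^2*7^1 * 11^1*19^1*29^1*53^1  *1009^1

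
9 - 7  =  2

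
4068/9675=452/1075 = 0.42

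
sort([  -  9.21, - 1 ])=[ - 9.21, -1]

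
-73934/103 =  - 73934/103 = -717.81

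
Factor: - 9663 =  - 3^1*3221^1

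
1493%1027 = 466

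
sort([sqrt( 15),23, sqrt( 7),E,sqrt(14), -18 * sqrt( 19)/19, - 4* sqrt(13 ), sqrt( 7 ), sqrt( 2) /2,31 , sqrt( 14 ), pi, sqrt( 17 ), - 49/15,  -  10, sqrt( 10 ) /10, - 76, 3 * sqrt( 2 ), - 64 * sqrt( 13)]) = [ -64*sqrt( 13 ), - 76, - 4*sqrt(13),  -  10, - 18*sqrt (19) /19, - 49/15,sqrt(10 ) /10,sqrt( 2) /2,sqrt(7), sqrt( 7 ),E, pi  ,  sqrt (14 ),sqrt( 14),sqrt(15), sqrt( 17 ), 3*sqrt( 2 ),23, 31 ]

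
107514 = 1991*54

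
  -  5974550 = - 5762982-211568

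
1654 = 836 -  - 818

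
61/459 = 61/459 = 0.13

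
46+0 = 46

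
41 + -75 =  - 34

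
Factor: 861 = 3^1*7^1*41^1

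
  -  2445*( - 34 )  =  83130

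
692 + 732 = 1424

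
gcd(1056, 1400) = 8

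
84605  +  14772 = 99377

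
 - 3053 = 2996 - 6049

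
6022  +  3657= 9679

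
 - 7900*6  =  -47400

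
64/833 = 64/833  =  0.08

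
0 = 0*930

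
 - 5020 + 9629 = 4609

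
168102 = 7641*22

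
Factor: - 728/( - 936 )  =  3^( - 2 )*7^1 = 7/9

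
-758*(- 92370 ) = 70016460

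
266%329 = 266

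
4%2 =0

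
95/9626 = 95/9626  =  0.01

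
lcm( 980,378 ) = 26460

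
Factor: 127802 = 2^1*63901^1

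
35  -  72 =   -  37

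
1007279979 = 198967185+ 808312794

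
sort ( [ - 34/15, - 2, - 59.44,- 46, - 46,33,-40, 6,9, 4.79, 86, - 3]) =[ - 59.44, - 46, - 46,  -  40, - 3, - 34/15, - 2,4.79,6,9,33,86 ]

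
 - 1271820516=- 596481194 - 675339322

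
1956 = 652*3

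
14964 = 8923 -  - 6041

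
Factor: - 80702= - 2^1*40351^1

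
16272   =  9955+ 6317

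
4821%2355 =111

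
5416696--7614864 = 13031560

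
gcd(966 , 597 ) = 3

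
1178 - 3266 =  - 2088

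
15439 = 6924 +8515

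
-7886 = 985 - 8871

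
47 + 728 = 775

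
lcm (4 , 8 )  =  8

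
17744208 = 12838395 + 4905813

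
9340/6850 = 934/685 = 1.36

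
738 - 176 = 562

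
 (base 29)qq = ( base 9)1056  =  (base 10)780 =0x30C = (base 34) mw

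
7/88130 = 1/12590 = 0.00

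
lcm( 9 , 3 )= 9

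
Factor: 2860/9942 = 1430/4971=   2^1 * 3^(-1)*5^1* 11^1*13^1 * 1657^( - 1) 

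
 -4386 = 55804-60190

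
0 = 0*378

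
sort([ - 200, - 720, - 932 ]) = [-932, - 720,-200] 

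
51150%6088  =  2446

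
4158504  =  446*9324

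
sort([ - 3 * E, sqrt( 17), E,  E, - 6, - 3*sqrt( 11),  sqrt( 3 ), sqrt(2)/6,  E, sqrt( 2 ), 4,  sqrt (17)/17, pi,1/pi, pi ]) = [- 3*sqrt( 11),- 3*E,-6,  sqrt( 2)/6,sqrt( 17) /17, 1/pi,sqrt ( 2), sqrt (3), E, E,E, pi,  pi,4,sqrt( 17 ) ]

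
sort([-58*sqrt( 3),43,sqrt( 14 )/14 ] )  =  [ - 58*sqrt( 3),sqrt(14)/14 , 43]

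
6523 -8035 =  - 1512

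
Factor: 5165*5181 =3^1*5^1*11^1*157^1*1033^1 = 26759865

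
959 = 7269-6310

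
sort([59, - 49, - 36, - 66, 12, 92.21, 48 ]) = [ - 66, - 49, - 36 , 12 , 48, 59,92.21] 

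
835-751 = 84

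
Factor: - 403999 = - 29^1*13931^1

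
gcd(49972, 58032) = 1612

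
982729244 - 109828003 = 872901241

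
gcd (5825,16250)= 25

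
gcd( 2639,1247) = 29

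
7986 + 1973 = 9959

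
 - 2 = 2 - 4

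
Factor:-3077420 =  - 2^2*5^1* 153871^1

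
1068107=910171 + 157936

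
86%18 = 14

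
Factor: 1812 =2^2*3^1*151^1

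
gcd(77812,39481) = 1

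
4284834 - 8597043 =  - 4312209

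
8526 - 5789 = 2737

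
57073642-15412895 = 41660747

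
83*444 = 36852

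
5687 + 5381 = 11068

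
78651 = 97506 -18855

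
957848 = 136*7043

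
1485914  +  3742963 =5228877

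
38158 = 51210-13052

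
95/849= 95/849 = 0.11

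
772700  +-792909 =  - 20209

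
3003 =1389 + 1614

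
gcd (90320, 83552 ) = 16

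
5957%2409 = 1139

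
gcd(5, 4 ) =1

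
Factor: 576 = 2^6*3^2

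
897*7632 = 6845904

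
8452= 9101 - 649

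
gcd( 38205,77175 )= 45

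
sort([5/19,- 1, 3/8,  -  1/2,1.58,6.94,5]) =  [-1, - 1/2,5/19 , 3/8,1.58,  5,6.94 ] 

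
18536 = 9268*2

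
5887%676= 479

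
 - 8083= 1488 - 9571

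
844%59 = 18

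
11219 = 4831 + 6388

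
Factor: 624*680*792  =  336061440=2^10*3^3*5^1 * 11^1*13^1*17^1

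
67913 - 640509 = -572596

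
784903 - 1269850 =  - 484947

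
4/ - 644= -1+160/161 = - 0.01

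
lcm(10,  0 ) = 0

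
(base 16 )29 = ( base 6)105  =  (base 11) 38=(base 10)41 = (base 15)2b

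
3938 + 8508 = 12446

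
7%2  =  1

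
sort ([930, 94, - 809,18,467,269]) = [ - 809, 18,94,269,467,  930 ]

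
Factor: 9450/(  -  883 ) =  -2^1*3^3*5^2*7^1*883^( - 1 ) 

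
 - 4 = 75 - 79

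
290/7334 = 145/3667 =0.04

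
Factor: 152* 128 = 19456 = 2^10*19^1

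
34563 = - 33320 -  - 67883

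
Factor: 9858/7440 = 2^( - 3 )*5^( - 1)*53^1 = 53/40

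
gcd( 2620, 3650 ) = 10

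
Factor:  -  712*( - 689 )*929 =455737672 = 2^3*13^1*53^1*89^1*929^1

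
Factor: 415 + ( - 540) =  - 5^3  =  - 125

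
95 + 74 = 169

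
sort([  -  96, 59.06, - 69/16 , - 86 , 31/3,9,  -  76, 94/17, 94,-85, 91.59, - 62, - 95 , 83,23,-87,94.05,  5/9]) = [  -  96, - 95, - 87,  -  86, - 85,  -  76,-62,-69/16,5/9,  94/17, 9, 31/3,23, 59.06,  83, 91.59, 94, 94.05 ] 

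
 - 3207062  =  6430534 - 9637596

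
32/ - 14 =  - 16/7  =  - 2.29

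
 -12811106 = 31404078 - 44215184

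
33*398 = 13134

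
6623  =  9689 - 3066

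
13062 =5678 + 7384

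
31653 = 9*3517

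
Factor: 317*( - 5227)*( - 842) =1395159478 = 2^1*317^1*421^1*5227^1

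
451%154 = 143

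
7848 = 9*872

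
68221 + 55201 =123422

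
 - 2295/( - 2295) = 1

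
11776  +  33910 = 45686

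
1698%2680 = 1698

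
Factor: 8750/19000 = 2^( - 2)*5^1*7^1*19^( - 1) = 35/76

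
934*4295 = 4011530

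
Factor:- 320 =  - 2^6*5^1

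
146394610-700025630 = -553631020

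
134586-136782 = - 2196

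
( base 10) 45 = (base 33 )1c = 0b101101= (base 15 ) 30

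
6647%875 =522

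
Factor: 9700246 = 2^1*4850123^1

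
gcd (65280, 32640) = 32640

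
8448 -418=8030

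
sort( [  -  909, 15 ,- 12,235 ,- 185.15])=[-909,-185.15, - 12, 15, 235 ] 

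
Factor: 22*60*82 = 108240  =  2^4*3^1*5^1*11^1*41^1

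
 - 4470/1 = - 4470= -4470.00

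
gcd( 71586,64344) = 6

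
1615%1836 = 1615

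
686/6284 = 343/3142 = 0.11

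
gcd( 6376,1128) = 8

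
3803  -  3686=117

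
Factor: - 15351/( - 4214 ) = 2^( - 1 )*3^1*7^( - 1)*17^1 = 51/14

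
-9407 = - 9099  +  -308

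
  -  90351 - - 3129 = -87222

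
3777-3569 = 208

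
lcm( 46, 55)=2530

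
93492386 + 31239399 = 124731785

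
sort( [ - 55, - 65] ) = [ - 65, - 55 ]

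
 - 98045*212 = - 20785540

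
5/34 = 5/34 = 0.15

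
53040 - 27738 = 25302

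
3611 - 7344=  - 3733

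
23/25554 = 23/25554=   0.00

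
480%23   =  20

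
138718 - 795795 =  - 657077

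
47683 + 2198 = 49881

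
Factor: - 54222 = -2^1 * 3^1*7^1*1291^1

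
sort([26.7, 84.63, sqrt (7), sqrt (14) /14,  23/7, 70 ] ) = [sqrt( 14)/14, sqrt(7),23/7,  26.7, 70, 84.63 ]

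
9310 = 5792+3518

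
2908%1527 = 1381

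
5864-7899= - 2035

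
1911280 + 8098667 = 10009947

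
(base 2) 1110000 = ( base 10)112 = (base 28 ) 40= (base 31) 3J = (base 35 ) 37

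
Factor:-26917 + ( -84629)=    - 111546 = - 2^1*3^2*6197^1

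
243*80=19440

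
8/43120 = 1/5390  =  0.00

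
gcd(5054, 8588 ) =38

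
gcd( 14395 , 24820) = 5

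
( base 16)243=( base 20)18j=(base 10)579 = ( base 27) LC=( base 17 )201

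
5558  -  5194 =364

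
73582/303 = 242+256/303 =242.84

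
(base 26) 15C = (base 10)818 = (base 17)2e2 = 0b1100110010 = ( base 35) nd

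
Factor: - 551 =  - 19^1*29^1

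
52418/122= 26209/61 = 429.66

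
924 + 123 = 1047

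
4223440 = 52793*80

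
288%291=288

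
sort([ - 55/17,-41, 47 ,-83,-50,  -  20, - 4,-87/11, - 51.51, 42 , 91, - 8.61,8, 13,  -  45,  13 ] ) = [  -  83, - 51.51, - 50, -45,-41  , - 20,-8.61, - 87/11,- 4 ,-55/17,8, 13, 13, 42, 47, 91]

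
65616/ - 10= - 6562 + 2/5   =  - 6561.60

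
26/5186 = 13/2593  =  0.01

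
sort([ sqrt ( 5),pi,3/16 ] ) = [ 3/16 , sqrt (5 ), pi] 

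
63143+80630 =143773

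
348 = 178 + 170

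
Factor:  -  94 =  - 2^1*47^1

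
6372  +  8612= 14984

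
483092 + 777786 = 1260878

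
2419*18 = 43542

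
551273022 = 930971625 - 379698603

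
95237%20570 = 12957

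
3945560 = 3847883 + 97677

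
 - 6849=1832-8681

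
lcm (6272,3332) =106624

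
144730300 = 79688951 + 65041349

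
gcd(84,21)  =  21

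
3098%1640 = 1458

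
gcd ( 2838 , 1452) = 66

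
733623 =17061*43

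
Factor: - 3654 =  - 2^1 *3^2*7^1*29^1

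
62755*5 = 313775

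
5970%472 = 306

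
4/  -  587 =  - 4/587 = - 0.01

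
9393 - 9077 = 316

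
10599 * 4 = 42396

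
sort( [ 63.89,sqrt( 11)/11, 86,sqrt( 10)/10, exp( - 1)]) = [sqrt (11 ) /11,sqrt(10)/10, exp(-1), 63.89, 86] 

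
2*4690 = 9380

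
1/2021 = 1/2021=0.00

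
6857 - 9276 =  - 2419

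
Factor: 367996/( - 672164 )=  - 467/853 = - 467^1 * 853^ ( - 1)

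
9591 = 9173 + 418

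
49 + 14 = 63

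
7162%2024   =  1090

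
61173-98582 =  - 37409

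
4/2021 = 4/2021=0.00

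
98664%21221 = 13780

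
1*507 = 507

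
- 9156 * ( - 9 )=82404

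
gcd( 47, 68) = 1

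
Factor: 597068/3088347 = 2^2*3^(  -  1) *61^1*79^( - 1)*83^( - 1 )*157^( - 1)*2447^1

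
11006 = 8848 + 2158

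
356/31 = 356/31 = 11.48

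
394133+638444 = 1032577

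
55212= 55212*1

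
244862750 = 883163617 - 638300867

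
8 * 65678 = 525424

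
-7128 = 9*( - 792) 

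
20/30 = 2/3 = 0.67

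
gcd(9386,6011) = 1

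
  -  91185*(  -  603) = 54984555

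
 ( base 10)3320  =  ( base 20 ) 860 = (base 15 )eb5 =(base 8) 6370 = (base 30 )3KK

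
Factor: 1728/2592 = 2^1*3^(-1) = 2/3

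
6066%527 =269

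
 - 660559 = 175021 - 835580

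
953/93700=953/93700 = 0.01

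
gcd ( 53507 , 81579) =1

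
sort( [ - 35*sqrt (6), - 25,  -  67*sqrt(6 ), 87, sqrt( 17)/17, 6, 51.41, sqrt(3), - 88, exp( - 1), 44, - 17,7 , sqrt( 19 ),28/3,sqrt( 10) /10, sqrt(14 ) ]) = [ - 67*sqrt(6), -88, - 35*sqrt( 6), - 25,-17, sqrt( 17) /17, sqrt(10 )/10, exp(-1),  sqrt( 3), sqrt( 14), sqrt( 19),6, 7,28/3, 44, 51.41,87 ]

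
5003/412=12  +  59/412= 12.14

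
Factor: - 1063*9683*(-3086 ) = 31764287494 = 2^1* 23^1 * 421^1*1063^1*1543^1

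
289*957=276573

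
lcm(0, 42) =0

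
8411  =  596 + 7815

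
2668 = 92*29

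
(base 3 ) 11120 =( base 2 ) 1111011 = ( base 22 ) 5D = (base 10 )123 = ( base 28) 4B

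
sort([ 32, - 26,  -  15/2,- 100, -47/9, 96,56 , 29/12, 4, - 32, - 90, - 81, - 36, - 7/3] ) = [ - 100, - 90,-81, - 36, - 32,-26, - 15/2, - 47/9, - 7/3 , 29/12,4,32,56,  96 ]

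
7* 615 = 4305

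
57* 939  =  53523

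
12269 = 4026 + 8243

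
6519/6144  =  1 + 125/2048 = 1.06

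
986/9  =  986/9 =109.56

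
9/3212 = 9/3212=0.00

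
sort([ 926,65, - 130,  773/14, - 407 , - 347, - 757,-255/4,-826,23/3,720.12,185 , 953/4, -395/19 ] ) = [ - 826, - 757, - 407, - 347, - 130, - 255/4, - 395/19 , 23/3,  773/14,  65,  185, 953/4, 720.12,  926]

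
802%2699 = 802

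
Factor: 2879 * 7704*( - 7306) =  - 162045735696 = -2^4*3^2 * 13^1*107^1*281^1 * 2879^1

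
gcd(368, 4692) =92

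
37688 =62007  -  24319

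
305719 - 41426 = 264293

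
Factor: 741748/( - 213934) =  - 898/259 = -2^1*7^( - 1 )*37^(-1)*449^1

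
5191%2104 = 983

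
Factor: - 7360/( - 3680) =2 = 2^1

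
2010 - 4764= - 2754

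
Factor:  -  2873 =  - 13^2*17^1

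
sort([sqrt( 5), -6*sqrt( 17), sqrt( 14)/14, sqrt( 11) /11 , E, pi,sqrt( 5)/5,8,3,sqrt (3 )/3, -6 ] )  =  [-6 * sqrt( 17 ), - 6, sqrt( 14 ) /14, sqrt( 11)/11, sqrt( 5)/5,sqrt(3 )/3, sqrt( 5),E, 3, pi,8] 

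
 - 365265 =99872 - 465137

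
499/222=2 + 55/222 = 2.25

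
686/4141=686/4141 = 0.17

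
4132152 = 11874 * 348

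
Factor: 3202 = 2^1 * 1601^1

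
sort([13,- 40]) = [ - 40 , 13 ] 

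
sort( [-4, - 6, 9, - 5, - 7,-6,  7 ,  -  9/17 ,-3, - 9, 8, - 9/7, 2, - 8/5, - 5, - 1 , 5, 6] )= [-9, - 7, - 6 , - 6, - 5,-5, - 4 , - 3, - 8/5, - 9/7,-1, -9/17, 2, 5 , 6, 7 , 8, 9 ] 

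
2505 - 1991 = 514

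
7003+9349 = 16352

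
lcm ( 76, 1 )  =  76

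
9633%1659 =1338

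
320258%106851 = 106556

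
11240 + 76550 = 87790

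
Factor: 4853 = 23^1 * 211^1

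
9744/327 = 29  +  87/109 =29.80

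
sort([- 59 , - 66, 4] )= [ - 66, - 59,  4]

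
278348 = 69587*4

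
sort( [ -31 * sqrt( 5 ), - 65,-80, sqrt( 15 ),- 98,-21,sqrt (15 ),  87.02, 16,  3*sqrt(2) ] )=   [ - 98, - 80, - 31*sqrt( 5 ), - 65, - 21 , sqrt( 15),sqrt( 15 ), 3 * sqrt( 2),  16,87.02 ] 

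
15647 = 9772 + 5875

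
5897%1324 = 601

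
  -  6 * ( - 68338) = 410028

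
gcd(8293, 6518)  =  1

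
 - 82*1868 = -153176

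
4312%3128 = 1184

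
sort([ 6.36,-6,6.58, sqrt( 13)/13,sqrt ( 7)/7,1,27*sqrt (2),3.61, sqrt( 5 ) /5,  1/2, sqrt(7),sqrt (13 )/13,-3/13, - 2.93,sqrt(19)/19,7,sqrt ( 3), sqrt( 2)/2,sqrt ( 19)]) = [ -6, - 2.93, - 3/13,sqrt( 19) /19,sqrt (13 )/13 , sqrt( 13 )/13,sqrt( 7 ) /7,sqrt(5)/5,1/2 , sqrt (2)/2,1,sqrt(3 ),sqrt(7), 3.61,sqrt (19),6.36,6.58,7,  27*sqrt(2)] 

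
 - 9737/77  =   - 127+6/11 = - 126.45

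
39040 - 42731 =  - 3691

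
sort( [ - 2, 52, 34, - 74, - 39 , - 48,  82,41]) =[ - 74, - 48, - 39, - 2, 34,41,  52,82]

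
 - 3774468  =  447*(- 8444) 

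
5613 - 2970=2643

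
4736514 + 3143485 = 7879999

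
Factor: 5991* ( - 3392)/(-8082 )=2^5*3^(-1)*53^1 * 449^( - 1 )*1997^1  =  3386912/1347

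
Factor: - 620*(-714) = 442680 = 2^3 * 3^1 * 5^1*7^1*17^1*31^1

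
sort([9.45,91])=[ 9.45,  91 ] 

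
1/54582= 1/54582 = 0.00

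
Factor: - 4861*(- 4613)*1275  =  28590336075 = 3^1*5^2*7^1*17^1*659^1*4861^1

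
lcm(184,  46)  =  184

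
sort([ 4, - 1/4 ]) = [ - 1/4,4]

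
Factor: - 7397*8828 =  - 65300716 = - 2^2*13^1 * 569^1*2207^1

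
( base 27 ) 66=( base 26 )6C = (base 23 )77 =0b10101000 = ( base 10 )168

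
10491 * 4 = 41964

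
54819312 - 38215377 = 16603935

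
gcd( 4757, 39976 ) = 1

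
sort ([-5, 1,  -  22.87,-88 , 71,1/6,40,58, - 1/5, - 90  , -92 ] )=[ - 92, - 90,-88, - 22.87, - 5,-1/5 , 1/6,1,40,58, 71] 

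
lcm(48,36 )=144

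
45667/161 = 45667/161=283.65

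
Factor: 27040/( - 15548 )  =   -2^3*5^1*23^( - 1) = - 40/23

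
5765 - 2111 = 3654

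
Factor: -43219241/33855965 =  - 5^( - 1 )*11^( - 1 )*79^1*42083^1*47351^( - 1 ) = -3324557/2604305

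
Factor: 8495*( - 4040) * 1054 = -36173069200 = - 2^4*5^2*17^1*31^1 * 101^1*1699^1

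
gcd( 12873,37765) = 7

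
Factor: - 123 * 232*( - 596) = 2^5*3^1*29^1 * 41^1*149^1 =17007456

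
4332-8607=-4275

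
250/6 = 125/3 = 41.67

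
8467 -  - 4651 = 13118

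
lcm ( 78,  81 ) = 2106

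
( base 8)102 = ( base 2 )1000010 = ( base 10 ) 66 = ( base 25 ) 2g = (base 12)56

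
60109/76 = 790+69/76 = 790.91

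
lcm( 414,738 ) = 16974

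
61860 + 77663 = 139523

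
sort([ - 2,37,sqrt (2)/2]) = [ - 2,sqrt(2 ) /2,  37 ]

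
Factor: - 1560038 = -2^1*103^1*7573^1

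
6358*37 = 235246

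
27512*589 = 16204568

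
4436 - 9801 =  - 5365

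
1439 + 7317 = 8756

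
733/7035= 733/7035 = 0.10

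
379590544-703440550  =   - 323850006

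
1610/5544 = 115/396 = 0.29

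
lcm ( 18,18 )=18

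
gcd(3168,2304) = 288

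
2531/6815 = 2531/6815 = 0.37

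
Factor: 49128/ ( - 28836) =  - 2^1*3^( - 3)* 23^1  =  -46/27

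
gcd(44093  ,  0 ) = 44093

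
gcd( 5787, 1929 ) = 1929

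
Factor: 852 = 2^2  *  3^1*71^1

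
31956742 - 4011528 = 27945214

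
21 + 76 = 97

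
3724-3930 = - 206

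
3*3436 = 10308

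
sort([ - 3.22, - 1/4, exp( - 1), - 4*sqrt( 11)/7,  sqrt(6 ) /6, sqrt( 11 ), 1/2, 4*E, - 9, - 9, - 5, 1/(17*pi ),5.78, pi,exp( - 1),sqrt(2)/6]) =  [- 9 ,- 9, - 5, - 3.22, - 4*sqrt (11) /7,-1/4, 1/( 17 * pi ), sqrt ( 2) /6,exp( - 1 ), exp(-1 ), sqrt( 6)/6,  1/2,pi , sqrt(11 ),  5.78, 4*E]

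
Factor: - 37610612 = - 2^2*13^2*23^1 * 41^1 * 59^1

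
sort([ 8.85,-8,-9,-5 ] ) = [ - 9, - 8,  -  5 , 8.85] 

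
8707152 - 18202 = 8688950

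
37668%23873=13795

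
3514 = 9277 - 5763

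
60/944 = 15/236 = 0.06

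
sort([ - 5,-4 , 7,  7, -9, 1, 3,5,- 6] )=[ - 9,-6,-5, - 4,1,3,5,7, 7] 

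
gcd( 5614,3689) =7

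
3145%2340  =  805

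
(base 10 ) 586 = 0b1001001010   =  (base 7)1465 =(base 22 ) 14e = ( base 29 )K6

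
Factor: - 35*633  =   - 3^1*5^1*7^1*211^1 = - 22155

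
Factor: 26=2^1*13^1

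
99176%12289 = 864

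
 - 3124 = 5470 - 8594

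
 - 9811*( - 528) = 5180208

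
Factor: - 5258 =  - 2^1*11^1 * 239^1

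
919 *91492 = 84081148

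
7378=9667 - 2289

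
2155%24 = 19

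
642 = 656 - 14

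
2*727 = 1454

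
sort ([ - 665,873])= [ - 665, 873]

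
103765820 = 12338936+91426884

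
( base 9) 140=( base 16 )75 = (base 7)225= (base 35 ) 3c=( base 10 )117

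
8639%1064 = 127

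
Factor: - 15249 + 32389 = 17140=2^2 * 5^1*857^1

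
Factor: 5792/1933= 2^5*181^1*1933^( - 1)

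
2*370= 740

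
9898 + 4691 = 14589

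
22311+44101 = 66412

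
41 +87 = 128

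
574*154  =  88396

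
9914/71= 139+45/71 = 139.63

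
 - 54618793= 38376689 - 92995482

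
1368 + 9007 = 10375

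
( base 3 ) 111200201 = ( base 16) 26FE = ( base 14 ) 38d0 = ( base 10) 9982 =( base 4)2123332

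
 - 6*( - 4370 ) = 26220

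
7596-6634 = 962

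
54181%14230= 11491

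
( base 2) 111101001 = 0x1E9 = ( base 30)G9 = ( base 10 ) 489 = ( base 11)405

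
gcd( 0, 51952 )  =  51952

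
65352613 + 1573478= 66926091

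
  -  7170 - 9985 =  - 17155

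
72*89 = 6408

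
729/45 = 81/5 = 16.20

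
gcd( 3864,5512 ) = 8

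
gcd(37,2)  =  1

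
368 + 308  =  676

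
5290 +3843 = 9133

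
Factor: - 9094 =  - 2^1*4547^1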